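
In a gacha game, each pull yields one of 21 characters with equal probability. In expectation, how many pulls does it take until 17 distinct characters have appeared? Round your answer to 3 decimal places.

32.803

With k distinct characters already seen, the next new one arrives after an expected 21/(21-k) pulls.
Sum over k = 0,...,16: E = 21/21 + 21/20 + 21/19 + ... + 21/6 + 21/5 = 32.8025.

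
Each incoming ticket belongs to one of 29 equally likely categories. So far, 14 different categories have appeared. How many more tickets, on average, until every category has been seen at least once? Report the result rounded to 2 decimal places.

96.23

With k distinct categories already seen, the next new one takes an expected 29/(29-k) tickets.
Sum over k = 14,...,28: E = 29/15 + 29/14 + 29/13 + ... + 29/2 + 29/1 = 96.229.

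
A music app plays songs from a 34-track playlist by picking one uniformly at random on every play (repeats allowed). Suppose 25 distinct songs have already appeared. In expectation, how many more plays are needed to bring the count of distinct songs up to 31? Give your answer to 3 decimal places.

33.852

The wait to go from k to k+1 distinct songs is geometric with mean 34/(34-k).
Sum over k = 25,...,30: E = 34/9 + 34/8 + 34/7 + 34/6 + 34/5 + 34/4 = 33.8516.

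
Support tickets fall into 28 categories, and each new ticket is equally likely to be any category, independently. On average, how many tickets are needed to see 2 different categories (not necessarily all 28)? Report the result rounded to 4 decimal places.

2.0370

Going from k to k+1 distinct takes a geometric number of tickets with mean 28/(28-k).
Sum over k = 0,...,1: E = 28/28 + 28/27 = 2.03704.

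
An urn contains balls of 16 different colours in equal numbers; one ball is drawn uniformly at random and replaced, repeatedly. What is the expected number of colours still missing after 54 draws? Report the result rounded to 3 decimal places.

For each colour, P(unseen after 54) = (15/16)^54 = 0.0307.
By linearity of expectation, E[unseen] = 16·(15/16)^54 = 0.4904.

0.490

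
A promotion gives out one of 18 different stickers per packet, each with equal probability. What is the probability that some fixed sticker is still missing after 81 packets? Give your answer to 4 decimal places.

0.0098

Each packet misses the fixed sticker with probability (18-1)/18 = 17/18, independently.
P(still missing after 81) = (17/18)^81 = 0.00976.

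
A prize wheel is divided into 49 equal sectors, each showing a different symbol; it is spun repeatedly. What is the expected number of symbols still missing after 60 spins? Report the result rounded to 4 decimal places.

14.2202

For each symbol, P(unseen after 60) = (48/49)^60 = 0.29021.
By linearity of expectation, E[unseen] = 49·(48/49)^60 = 14.22019.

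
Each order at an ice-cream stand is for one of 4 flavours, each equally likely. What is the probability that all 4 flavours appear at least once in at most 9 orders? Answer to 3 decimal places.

Let A_i be the event that flavour i is missing after 9 orders. By inclusion–exclusion on the A_i,
P(all seen) = Σ_{j=0}^{4} (-1)^j C(4,j)((4-j)/4)^9
= 1.0000 - 0.3003 + 0.0117 - 0.0000 + 0.0000
= 0.7114.

0.711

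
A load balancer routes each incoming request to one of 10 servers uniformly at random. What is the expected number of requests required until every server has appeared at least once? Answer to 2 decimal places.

After k distinct servers have appeared, the next request gives a new one with probability (10-k)/10, so the expected wait for the (k+1)-th is 10/(10-k).
E[T] = 10/10 + 10/9 + 10/8 + ... + 10/2 + 10/1 = 10·H_{10}.
H_{10} = 2.929, so E[T] = 29.290.

29.29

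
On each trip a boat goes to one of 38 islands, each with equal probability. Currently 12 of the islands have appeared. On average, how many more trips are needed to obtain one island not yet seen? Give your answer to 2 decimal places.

The number of trips until the next new island is geometric with success probability 26/38, so its mean is 38/26.
E = 38/26 = 1.462.

1.46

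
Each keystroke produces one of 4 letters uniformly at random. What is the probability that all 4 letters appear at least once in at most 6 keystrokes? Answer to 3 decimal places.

By inclusion–exclusion over which letters are missing,
P(all seen) = Σ_{j=0}^{4} (-1)^j C(4,j)((4-j)/4)^6
= 1.0000 - 0.7119 + 0.0938 - 0.0010 + 0.0000
= 0.3809.

0.381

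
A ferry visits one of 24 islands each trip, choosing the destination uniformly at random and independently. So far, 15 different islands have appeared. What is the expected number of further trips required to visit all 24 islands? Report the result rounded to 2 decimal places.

67.90

From k distinct to k+1 distinct takes on average 24/(24-k) trips.
Sum over k = 15,...,23: E = 24/9 + 24/8 + 24/7 + ... + 24/2 + 24/1 = 67.895.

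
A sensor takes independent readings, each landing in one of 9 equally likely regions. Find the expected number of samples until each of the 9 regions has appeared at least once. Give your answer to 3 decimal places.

25.461

After k distinct regions have appeared, the next sample gives a new one with probability (9-k)/9, so the expected wait for the (k+1)-th is 9/(9-k).
E[T] = 9/9 + 9/8 + 9/7 + ... + 9/2 + 9/1 = 9·H_{9}.
H_{9} = 2.8290, so E[T] = 25.4607.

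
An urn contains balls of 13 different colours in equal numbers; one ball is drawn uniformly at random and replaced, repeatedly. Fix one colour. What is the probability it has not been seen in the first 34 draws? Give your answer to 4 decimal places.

0.0658

On each draw the fixed colour fails to appear with probability 12/13.
P(still missing after 34) = (12/13)^34 = 0.06578.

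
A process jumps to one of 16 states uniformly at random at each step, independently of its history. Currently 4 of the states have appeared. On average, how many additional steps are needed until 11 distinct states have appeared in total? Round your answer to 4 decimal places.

With k distinct states already seen, the next new one takes an expected 16/(16-k) steps.
Sum over k = 4,...,10: E = 16/12 + 16/11 + 16/10 + ... + 16/7 + 16/6 = 13.11804.

13.1180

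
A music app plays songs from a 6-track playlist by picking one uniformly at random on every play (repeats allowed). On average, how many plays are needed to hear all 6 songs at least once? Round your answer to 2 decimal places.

14.70

Split into phases: going from k distinct to k+1 distinct takes on average 6/(6-k) plays.
E[T] = 6/6 + 6/5 + 6/4 + 6/3 + 6/2 + 6/1 = 6·H_{6}.
H_{6} = 2.450, so E[T] = 14.700.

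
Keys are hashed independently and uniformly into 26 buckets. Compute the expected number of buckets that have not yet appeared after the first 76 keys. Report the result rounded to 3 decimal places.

For each bucket, P(unseen after 76) = (25/26)^76 = 0.0508.
By linearity of expectation, E[unseen] = 26·(25/26)^76 = 1.3196.

1.320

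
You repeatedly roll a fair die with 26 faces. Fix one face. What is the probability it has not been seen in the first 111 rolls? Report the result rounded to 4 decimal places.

0.0129

On each roll the fixed face fails to appear with probability 25/26.
P(still missing after 111) = (25/26)^111 = 0.01286.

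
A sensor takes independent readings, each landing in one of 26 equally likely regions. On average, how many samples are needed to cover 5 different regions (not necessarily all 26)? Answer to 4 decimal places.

With k distinct regions already seen, the next new one arrives after an expected 26/(26-k) samples.
Sum over k = 0,...,4: E = 26/26 + 26/25 + 26/24 + 26/23 + 26/22 = 5.43559.

5.4356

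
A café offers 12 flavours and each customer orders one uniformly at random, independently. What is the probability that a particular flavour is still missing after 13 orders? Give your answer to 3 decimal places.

On each order the fixed flavour fails to appear with probability 11/12.
P(still missing after 13) = (11/12)^13 = 0.3227.

0.323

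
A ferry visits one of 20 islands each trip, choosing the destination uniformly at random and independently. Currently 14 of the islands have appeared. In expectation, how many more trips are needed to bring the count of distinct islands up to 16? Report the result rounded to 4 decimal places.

7.3333

From k distinct to k+1 distinct takes on average 20/(20-k) trips.
Sum over k = 14,...,15: E = 20/6 + 20/5 = 7.33333.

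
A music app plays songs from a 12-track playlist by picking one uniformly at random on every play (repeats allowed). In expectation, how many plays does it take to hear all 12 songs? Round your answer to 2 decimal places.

After k distinct songs have appeared, the next play gives a new one with probability (12-k)/12, so the expected wait for the (k+1)-th is 12/(12-k).
E[T] = 12/12 + 12/11 + 12/10 + ... + 12/2 + 12/1 = 12·H_{12}.
H_{12} = 3.103, so E[T] = 37.239.

37.24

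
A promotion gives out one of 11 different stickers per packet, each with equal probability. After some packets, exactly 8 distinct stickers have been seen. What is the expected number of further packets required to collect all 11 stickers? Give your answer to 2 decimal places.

From k distinct to k+1 distinct takes on average 11/(11-k) packets.
Sum over k = 8,...,10: E = 11/3 + 11/2 + 11/1 = 20.167.

20.17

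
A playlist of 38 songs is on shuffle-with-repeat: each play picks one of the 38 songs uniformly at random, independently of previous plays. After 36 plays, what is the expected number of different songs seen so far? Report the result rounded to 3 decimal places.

23.451

For each song, P(seen in 36 plays) = 1 - (37/38)^36 = 0.6171.
By linearity of expectation, E[distinct seen] = 38·(1 - (37/38)^36) = 23.4509.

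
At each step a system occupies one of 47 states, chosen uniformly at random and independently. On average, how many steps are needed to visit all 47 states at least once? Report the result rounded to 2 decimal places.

208.58

After k distinct states have appeared, the next step gives a new one with probability (47-k)/47, so the expected wait for the (k+1)-th is 47/(47-k).
E[T] = 47/47 + 47/46 + 47/45 + ... + 47/2 + 47/1 = 47·H_{47}.
H_{47} = 4.438, so E[T] = 208.584.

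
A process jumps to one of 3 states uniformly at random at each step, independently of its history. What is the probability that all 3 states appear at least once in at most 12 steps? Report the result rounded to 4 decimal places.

0.9769

By inclusion–exclusion over which states are missing,
P(all seen) = Σ_{j=0}^{3} (-1)^j C(3,j)((3-j)/3)^12
= 1.00000 - 0.02312 + 0.00001 - 0.00000
= 0.97688.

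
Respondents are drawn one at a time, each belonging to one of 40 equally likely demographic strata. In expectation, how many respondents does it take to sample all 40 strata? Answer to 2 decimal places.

Split into phases: going from k distinct to k+1 distinct takes on average 40/(40-k) respondents.
E[T] = 40/40 + 40/39 + 40/38 + ... + 40/2 + 40/1 = 40·H_{40}.
H_{40} = 4.279, so E[T] = 171.142.

171.14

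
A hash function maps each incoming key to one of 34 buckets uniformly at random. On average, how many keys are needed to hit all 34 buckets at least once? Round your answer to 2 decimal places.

140.02

After k distinct buckets have appeared, the next key gives a new one with probability (34-k)/34, so the expected wait for the (k+1)-th is 34/(34-k).
E[T] = 34/34 + 34/33 + 34/32 + ... + 34/2 + 34/1 = 34·H_{34}.
H_{34} = 4.118, so E[T] = 140.019.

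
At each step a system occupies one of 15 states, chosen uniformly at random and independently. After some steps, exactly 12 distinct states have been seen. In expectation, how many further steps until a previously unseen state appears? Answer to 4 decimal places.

5.0000

The number of steps until the next new state is geometric with success probability 3/15, so its mean is 15/3.
E = 15/3 = 5.00000.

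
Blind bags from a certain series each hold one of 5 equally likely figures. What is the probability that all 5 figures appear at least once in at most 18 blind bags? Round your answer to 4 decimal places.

By inclusion–exclusion over which figures are missing,
P(all seen) = Σ_{j=0}^{5} (-1)^j C(5,j)((5-j)/5)^18
= 1.00000 - 0.09007 + 0.00102 - 0.00000 + 0.00000 - 0.00000
= 0.91094.

0.9109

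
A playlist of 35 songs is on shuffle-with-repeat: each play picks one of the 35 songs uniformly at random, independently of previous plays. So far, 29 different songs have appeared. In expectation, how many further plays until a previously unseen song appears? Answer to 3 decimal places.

Each play yields a new song with probability (35-29)/35 = 6/35, so the wait is geometric with mean 35/6.
E = 35/6 = 5.8333.

5.833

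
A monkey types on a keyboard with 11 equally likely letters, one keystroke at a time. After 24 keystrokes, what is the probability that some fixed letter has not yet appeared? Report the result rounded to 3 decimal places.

On each keystroke the fixed letter fails to appear with probability 10/11.
P(still missing after 24) = (10/11)^24 = 0.1015.

0.102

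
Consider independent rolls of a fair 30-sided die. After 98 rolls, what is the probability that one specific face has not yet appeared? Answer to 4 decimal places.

Each roll misses the fixed face with probability (30-1)/30 = 29/30, independently.
P(still missing after 98) = (29/30)^98 = 0.03607.

0.0361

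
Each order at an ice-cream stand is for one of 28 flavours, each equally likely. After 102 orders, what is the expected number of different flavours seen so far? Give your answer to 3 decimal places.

27.314

For each flavour, P(seen in 102 orders) = 1 - (27/28)^102 = 0.9755.
By linearity of expectation, E[distinct seen] = 28·(1 - (27/28)^102) = 27.3143.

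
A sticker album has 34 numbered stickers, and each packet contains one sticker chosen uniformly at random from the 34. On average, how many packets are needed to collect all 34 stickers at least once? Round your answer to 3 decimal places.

140.019

The wait to go from k to k+1 distinct stickers is geometric with mean 34/(34-k).
E[T] = 34/34 + 34/33 + 34/32 + ... + 34/2 + 34/1 = 34·H_{34}.
H_{34} = 4.1182, so E[T] = 140.0191.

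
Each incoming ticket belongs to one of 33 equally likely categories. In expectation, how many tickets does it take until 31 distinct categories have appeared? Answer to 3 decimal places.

85.430

Going from k to k+1 distinct takes a geometric number of tickets with mean 33/(33-k).
Sum over k = 0,...,30: E = 33/33 + 33/32 + 33/31 + ... + 33/4 + 33/3 = 85.4303.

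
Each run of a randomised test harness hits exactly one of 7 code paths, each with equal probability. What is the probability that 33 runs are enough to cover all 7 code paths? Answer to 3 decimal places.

0.957

By inclusion–exclusion over which code paths are missing,
P(all seen) = Σ_{j=0}^{7} (-1)^j C(7,j)((7-j)/7)^33
= 1.0000 - 0.0432 + 0.0003 - 0.0000 + 0.0000 - 0.0000 + 0.0000 - 0.0000
= 0.9571.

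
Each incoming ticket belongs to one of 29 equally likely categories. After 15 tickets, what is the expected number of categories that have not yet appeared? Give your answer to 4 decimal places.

For each category, P(unseen after 15) = (28/29)^15 = 0.59075.
By linearity of expectation, E[unseen] = 29·(28/29)^15 = 17.13162.

17.1316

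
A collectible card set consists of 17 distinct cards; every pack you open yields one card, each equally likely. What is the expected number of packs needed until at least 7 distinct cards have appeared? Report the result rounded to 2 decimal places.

8.68

Going from k to k+1 distinct takes a geometric number of packs with mean 17/(17-k).
Sum over k = 0,...,6: E = 17/17 + 17/16 + 17/15 + ... + 17/12 + 17/11 = 8.680.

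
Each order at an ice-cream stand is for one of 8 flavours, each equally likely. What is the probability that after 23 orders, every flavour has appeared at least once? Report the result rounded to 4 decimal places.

By inclusion–exclusion over which flavours are missing,
P(all seen) = Σ_{j=0}^{8} (-1)^j C(8,j)((8-j)/8)^23
= 1.00000 - 0.37092 + 0.03746 - 0.00113 + 0.00001 - 0.00000 + 0.00000 - 0.00000 + 0.00000
= 0.66542.

0.6654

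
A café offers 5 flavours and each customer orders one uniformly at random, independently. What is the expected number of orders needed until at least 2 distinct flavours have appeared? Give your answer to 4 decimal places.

2.2500

Going from k to k+1 distinct takes a geometric number of orders with mean 5/(5-k).
Sum over k = 0,...,1: E = 5/5 + 5/4 = 2.25000.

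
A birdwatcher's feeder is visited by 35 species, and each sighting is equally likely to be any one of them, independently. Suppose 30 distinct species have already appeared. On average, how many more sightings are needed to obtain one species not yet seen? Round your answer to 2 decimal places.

7.00

Each sighting yields a new species with probability (35-30)/35 = 5/35, so the wait is geometric with mean 35/5.
E = 35/5 = 7.000.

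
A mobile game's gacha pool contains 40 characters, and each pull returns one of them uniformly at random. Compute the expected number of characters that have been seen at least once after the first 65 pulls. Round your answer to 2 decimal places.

32.28

For each character, P(seen in 65 pulls) = 1 - (39/40)^65 = 0.807.
By linearity of expectation, E[distinct seen] = 40·(1 - (39/40)^65) = 32.285.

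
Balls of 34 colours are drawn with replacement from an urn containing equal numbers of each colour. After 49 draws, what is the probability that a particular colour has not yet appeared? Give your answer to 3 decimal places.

Each draw misses the fixed colour with probability (34-1)/34 = 33/34, independently.
P(still missing after 49) = (33/34)^49 = 0.2316.

0.232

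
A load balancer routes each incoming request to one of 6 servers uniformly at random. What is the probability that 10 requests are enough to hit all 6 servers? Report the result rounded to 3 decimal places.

By inclusion–exclusion over which servers are missing,
P(all seen) = Σ_{j=0}^{6} (-1)^j C(6,j)((6-j)/6)^10
= 1.0000 - 0.9690 + 0.2601 - 0.0195 + 0.0003 - 0.0000 + 0.0000
= 0.2718.

0.272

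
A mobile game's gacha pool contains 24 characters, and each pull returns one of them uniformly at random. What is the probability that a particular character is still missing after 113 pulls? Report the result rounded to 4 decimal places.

Each pull misses the fixed character with probability (24-1)/24 = 23/24, independently.
P(still missing after 113) = (23/24)^113 = 0.00815.

0.0082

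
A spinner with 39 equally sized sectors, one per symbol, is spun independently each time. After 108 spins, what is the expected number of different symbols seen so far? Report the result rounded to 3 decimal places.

For each symbol, P(seen in 108 spins) = 1 - (38/39)^108 = 0.9395.
By linearity of expectation, E[distinct seen] = 39·(1 - (38/39)^108) = 36.6411.

36.641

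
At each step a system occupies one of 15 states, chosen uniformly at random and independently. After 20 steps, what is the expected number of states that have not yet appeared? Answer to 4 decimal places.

3.7742

For each state, P(unseen after 20) = (14/15)^20 = 0.25161.
By linearity of expectation, E[unseen] = 15·(14/15)^20 = 3.77422.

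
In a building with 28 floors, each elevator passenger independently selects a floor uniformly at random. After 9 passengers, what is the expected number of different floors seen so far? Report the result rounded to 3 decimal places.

7.816

For each floor, P(seen in 9 passengers) = 1 - (27/28)^9 = 0.2791.
By linearity of expectation, E[distinct seen] = 28·(1 - (27/28)^9) = 7.8159.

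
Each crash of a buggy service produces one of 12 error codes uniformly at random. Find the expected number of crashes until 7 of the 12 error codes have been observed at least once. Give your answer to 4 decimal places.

9.8385

Going from k to k+1 distinct takes a geometric number of crashes with mean 12/(12-k).
Sum over k = 0,...,6: E = 12/12 + 12/11 + 12/10 + ... + 12/7 + 12/6 = 9.83853.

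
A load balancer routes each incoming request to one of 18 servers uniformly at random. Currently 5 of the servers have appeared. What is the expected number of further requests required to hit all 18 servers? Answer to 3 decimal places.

The wait to go from k to k+1 distinct servers is geometric with mean 18/(18-k).
Sum over k = 5,...,17: E = 18/13 + 18/12 + 18/11 + ... + 18/2 + 18/1 = 57.2424.

57.242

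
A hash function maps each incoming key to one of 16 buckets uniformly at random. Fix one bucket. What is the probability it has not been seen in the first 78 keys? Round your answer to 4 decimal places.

0.0065

Each key misses the fixed bucket with probability (16-1)/16 = 15/16, independently.
P(still missing after 78) = (15/16)^78 = 0.00651.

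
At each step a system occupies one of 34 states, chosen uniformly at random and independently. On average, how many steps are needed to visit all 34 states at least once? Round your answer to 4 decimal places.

140.0191

Split into phases: going from k distinct to k+1 distinct takes on average 34/(34-k) steps.
E[T] = 34/34 + 34/33 + 34/32 + ... + 34/2 + 34/1 = 34·H_{34}.
H_{34} = 4.11821, so E[T] = 140.01914.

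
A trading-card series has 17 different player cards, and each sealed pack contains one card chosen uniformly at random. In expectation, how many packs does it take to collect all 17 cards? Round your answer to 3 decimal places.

58.472

Split into phases: going from k distinct to k+1 distinct takes on average 17/(17-k) packs.
E[T] = 17/17 + 17/16 + 17/15 + ... + 17/2 + 17/1 = 17·H_{17}.
H_{17} = 3.4396, so E[T] = 58.4724.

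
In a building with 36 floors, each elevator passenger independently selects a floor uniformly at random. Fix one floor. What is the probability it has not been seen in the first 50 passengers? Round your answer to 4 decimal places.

0.2445

Each passenger misses the fixed floor with probability (36-1)/36 = 35/36, independently.
P(still missing after 50) = (35/36)^50 = 0.24450.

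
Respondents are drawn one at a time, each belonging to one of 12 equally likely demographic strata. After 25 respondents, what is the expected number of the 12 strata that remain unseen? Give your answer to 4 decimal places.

1.3629

For each stratum, P(unseen after 25) = (11/12)^25 = 0.11358.
By linearity of expectation, E[unseen] = 12·(11/12)^25 = 1.36291.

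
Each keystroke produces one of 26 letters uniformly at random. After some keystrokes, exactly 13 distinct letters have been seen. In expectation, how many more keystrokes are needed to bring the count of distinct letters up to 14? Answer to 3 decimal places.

2.000

From k distinct to k+1 distinct takes on average 26/(26-k) keystrokes.
Only the k = 13 term is needed: E = 26/13 = 2.0000.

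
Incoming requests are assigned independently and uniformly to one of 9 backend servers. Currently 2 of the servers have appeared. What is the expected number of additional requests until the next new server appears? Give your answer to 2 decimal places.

The number of requests until the next new server is geometric with success probability 7/9, so its mean is 9/7.
E = 9/7 = 1.286.

1.29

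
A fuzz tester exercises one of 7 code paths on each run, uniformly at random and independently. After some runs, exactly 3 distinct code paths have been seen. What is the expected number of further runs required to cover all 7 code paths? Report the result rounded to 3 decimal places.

With k distinct code paths already seen, the next new one takes an expected 7/(7-k) runs.
Sum over k = 3,...,6: E = 7/4 + 7/3 + 7/2 + 7/1 = 14.5833.

14.583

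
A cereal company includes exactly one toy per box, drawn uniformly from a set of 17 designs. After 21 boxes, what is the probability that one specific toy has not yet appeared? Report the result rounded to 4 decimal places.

0.2800

Each box misses the fixed toy with probability (17-1)/17 = 16/17, independently.
P(still missing after 21) = (16/17)^21 = 0.27996.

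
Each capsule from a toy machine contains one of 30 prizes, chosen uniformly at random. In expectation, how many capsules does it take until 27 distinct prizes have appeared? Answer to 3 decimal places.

64.850

Going from k to k+1 distinct takes a geometric number of capsules with mean 30/(30-k).
Sum over k = 0,...,26: E = 30/30 + 30/29 + 30/28 + ... + 30/5 + 30/4 = 64.8496.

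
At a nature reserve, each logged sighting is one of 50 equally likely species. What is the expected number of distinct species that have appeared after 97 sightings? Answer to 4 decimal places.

For each species, P(seen in 97 sightings) = 1 - (49/50)^97 = 0.85909.
By linearity of expectation, E[distinct seen] = 50·(1 - (49/50)^97) = 42.95470.

42.9547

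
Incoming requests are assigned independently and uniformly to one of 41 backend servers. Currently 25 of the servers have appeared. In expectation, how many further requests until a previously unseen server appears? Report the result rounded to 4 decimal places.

Each request yields a new server with probability (41-25)/41 = 16/41, so the wait is geometric with mean 41/16.
E = 41/16 = 2.56250.

2.5625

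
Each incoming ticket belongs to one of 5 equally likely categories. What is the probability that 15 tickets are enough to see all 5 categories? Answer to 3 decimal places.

Let A_i be the event that category i is missing after 15 tickets. By inclusion–exclusion on the A_i,
P(all seen) = Σ_{j=0}^{5} (-1)^j C(5,j)((5-j)/5)^15
= 1.0000 - 0.1759 + 0.0047 - 0.0000 + 0.0000 - 0.0000
= 0.8288.

0.829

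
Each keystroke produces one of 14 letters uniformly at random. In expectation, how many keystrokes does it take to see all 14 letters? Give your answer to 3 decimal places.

45.522

Split into phases: going from k distinct to k+1 distinct takes on average 14/(14-k) keystrokes.
E[T] = 14/14 + 14/13 + 14/12 + ... + 14/2 + 14/1 = 14·H_{14}.
H_{14} = 3.2516, so E[T] = 45.5219.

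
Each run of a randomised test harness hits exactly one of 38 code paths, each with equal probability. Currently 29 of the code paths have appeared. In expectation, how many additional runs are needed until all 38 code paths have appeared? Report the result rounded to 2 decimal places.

107.50

With k distinct code paths already seen, the next new one takes an expected 38/(38-k) runs.
Sum over k = 29,...,37: E = 38/9 + 38/8 + 38/7 + ... + 38/2 + 38/1 = 107.501.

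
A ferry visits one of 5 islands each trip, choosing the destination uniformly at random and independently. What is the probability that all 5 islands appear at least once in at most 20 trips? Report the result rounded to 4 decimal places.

0.9427

By inclusion–exclusion over which islands are missing,
P(all seen) = Σ_{j=0}^{5} (-1)^j C(5,j)((5-j)/5)^20
= 1.00000 - 0.05765 + 0.00037 - 0.00000 + 0.00000 - 0.00000
= 0.94272.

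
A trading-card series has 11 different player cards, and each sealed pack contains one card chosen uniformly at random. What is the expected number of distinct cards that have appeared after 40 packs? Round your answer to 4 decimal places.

For each card, P(seen in 40 packs) = 1 - (10/11)^40 = 0.97791.
By linearity of expectation, E[distinct seen] = 11·(1 - (10/11)^40) = 10.75696.

10.7570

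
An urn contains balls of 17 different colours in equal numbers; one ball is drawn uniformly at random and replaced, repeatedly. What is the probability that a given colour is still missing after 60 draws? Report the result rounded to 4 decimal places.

On each draw the fixed colour fails to appear with probability 16/17.
P(still missing after 60) = (16/17)^60 = 0.02632.

0.0263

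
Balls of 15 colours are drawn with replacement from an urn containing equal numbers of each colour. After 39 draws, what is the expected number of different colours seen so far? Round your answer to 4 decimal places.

13.9825

For each colour, P(seen in 39 draws) = 1 - (14/15)^39 = 0.93217.
By linearity of expectation, E[distinct seen] = 15·(1 - (14/15)^39) = 13.98252.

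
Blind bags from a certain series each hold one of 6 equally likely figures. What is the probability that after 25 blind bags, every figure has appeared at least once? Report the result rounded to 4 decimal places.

By inclusion–exclusion over which figures are missing,
P(all seen) = Σ_{j=0}^{6} (-1)^j C(6,j)((6-j)/6)^25
= 1.00000 - 0.06290 + 0.00059 - 0.00000 + 0.00000 - 0.00000 + 0.00000
= 0.93770.

0.9377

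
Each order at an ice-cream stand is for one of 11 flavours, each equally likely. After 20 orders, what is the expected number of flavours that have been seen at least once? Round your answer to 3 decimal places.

For each flavour, P(seen in 20 orders) = 1 - (10/11)^20 = 0.8514.
By linearity of expectation, E[distinct seen] = 11·(1 - (10/11)^20) = 9.3649.

9.365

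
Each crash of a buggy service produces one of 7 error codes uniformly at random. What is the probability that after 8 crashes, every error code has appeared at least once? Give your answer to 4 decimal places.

Let A_i be the event that error code i is missing after 8 crashes. By inclusion–exclusion on the A_i,
P(all seen) = Σ_{j=0}^{7} (-1)^j C(7,j)((7-j)/7)^8
= 1.00000 - 2.03950 + 1.42297 - 0.39789 + 0.03983 - 0.00093 + 0.00000 - 0.00000
= 0.02448.

0.0245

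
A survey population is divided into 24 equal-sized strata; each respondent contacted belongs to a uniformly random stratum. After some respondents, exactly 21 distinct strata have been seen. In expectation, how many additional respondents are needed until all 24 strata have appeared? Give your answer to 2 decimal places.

44.00

The wait to go from k to k+1 distinct strata is geometric with mean 24/(24-k).
Sum over k = 21,...,23: E = 24/3 + 24/2 + 24/1 = 44.000.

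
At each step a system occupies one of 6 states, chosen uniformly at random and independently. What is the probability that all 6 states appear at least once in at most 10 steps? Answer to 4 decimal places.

0.2718

By inclusion–exclusion over which states are missing,
P(all seen) = Σ_{j=0}^{6} (-1)^j C(6,j)((6-j)/6)^10
= 1.00000 - 0.96903 + 0.26012 - 0.01953 + 0.00025 - 0.00000 + 0.00000
= 0.27181.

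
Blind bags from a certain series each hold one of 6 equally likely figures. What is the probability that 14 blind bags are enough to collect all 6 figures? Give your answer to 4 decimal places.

0.5828

Let A_i be the event that figure i is missing after 14 blind bags. By inclusion–exclusion on the A_i,
P(all seen) = Σ_{j=0}^{6} (-1)^j C(6,j)((6-j)/6)^14
= 1.00000 - 0.46732 + 0.05138 - 0.00122 + 0.00000 - 0.00000 + 0.00000
= 0.58285.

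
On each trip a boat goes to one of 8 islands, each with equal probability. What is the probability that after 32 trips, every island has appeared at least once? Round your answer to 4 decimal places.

By inclusion–exclusion over which islands are missing,
P(all seen) = Σ_{j=0}^{8} (-1)^j C(8,j)((8-j)/8)^32
= 1.00000 - 0.11152 + 0.00281 - 0.00002 + 0.00000 - 0.00000 + 0.00000 - 0.00000 + 0.00000
= 0.89128.

0.8913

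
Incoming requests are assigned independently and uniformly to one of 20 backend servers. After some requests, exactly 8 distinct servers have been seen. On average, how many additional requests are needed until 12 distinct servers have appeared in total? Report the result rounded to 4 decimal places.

From k distinct to k+1 distinct takes on average 20/(20-k) requests.
Sum over k = 8,...,11: E = 20/12 + 20/11 + 20/10 + 20/9 = 7.70707.

7.7071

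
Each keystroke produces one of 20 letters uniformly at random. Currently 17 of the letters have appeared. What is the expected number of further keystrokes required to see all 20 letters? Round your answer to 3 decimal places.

36.667

With k distinct letters already seen, the next new one takes an expected 20/(20-k) keystrokes.
Sum over k = 17,...,19: E = 20/3 + 20/2 + 20/1 = 36.6667.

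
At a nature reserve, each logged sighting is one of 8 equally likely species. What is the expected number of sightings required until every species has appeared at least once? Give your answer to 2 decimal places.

21.74

After k distinct species have appeared, the next sighting gives a new one with probability (8-k)/8, so the expected wait for the (k+1)-th is 8/(8-k).
E[T] = 8/8 + 8/7 + 8/6 + ... + 8/2 + 8/1 = 8·H_{8}.
H_{8} = 2.718, so E[T] = 21.743.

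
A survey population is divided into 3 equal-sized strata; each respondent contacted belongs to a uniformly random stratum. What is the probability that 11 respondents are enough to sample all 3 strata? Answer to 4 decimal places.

0.9653

By inclusion–exclusion over which strata are missing,
P(all seen) = Σ_{j=0}^{3} (-1)^j C(3,j)((3-j)/3)^11
= 1.00000 - 0.03468 + 0.00002 - 0.00000
= 0.96533.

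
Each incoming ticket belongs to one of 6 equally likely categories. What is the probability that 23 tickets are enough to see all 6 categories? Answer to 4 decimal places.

0.9108

By inclusion–exclusion over which categories are missing,
P(all seen) = Σ_{j=0}^{6} (-1)^j C(6,j)((6-j)/6)^23
= 1.00000 - 0.09057 + 0.00134 - 0.00000 + 0.00000 - 0.00000 + 0.00000
= 0.91076.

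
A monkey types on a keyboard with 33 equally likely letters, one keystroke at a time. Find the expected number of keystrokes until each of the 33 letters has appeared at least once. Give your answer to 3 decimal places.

After k distinct letters have appeared, the next keystroke gives a new one with probability (33-k)/33, so the expected wait for the (k+1)-th is 33/(33-k).
E[T] = 33/33 + 33/32 + 33/31 + ... + 33/2 + 33/1 = 33·H_{33}.
H_{33} = 4.0888, so E[T] = 134.9303.

134.930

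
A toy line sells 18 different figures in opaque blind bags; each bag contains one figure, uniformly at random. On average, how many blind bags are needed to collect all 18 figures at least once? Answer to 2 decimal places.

The wait to go from k to k+1 distinct figures is geometric with mean 18/(18-k).
E[T] = 18/18 + 18/17 + 18/16 + ... + 18/2 + 18/1 = 18·H_{18}.
H_{18} = 3.495, so E[T] = 62.912.

62.91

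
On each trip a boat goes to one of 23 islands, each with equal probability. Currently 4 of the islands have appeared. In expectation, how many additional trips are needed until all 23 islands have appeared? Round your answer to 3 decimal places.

With k distinct islands already seen, the next new one takes an expected 23/(23-k) trips.
Sum over k = 4,...,22: E = 23/19 + 23/18 + 23/17 + ... + 23/2 + 23/1 = 81.5980.

81.598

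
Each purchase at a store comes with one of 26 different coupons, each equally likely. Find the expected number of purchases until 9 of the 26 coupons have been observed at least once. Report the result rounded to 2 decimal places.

10.79

With k distinct coupons already seen, the next new one arrives after an expected 26/(26-k) purchases.
Sum over k = 0,...,8: E = 26/26 + 26/25 + 26/24 + ... + 26/19 + 26/18 = 10.787.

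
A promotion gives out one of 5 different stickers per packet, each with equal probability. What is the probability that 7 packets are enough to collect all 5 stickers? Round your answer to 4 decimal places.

0.2150

Let A_i be the event that sticker i is missing after 7 packets. By inclusion–exclusion on the A_i,
P(all seen) = Σ_{j=0}^{5} (-1)^j C(5,j)((5-j)/5)^7
= 1.00000 - 1.04858 + 0.27994 - 0.01638 + 0.00006 - 0.00000
= 0.21504.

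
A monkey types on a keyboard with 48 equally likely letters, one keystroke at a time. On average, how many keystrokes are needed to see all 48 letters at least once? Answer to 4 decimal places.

The wait to go from k to k+1 distinct letters is geometric with mean 48/(48-k).
E[T] = 48/48 + 48/47 + 48/46 + ... + 48/2 + 48/1 = 48·H_{48}.
H_{48} = 4.45880, so E[T] = 214.02226.

214.0223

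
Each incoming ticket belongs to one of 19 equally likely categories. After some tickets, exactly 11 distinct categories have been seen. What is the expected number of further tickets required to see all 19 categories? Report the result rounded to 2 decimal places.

With k distinct categories already seen, the next new one takes an expected 19/(19-k) tickets.
Sum over k = 11,...,18: E = 19/8 + 19/7 + 19/6 + ... + 19/2 + 19/1 = 51.639.

51.64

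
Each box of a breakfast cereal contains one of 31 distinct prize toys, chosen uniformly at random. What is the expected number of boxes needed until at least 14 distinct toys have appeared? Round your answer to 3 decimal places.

Going from k to k+1 distinct takes a geometric number of boxes with mean 31/(31-k).
Sum over k = 0,...,13: E = 31/31 + 31/30 + 31/29 + ... + 31/19 + 31/18 = 18.2185.

18.218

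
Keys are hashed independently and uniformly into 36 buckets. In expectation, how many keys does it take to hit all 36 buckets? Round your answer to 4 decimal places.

150.2841

The wait to go from k to k+1 distinct buckets is geometric with mean 36/(36-k).
E[T] = 36/36 + 36/35 + 36/34 + ... + 36/2 + 36/1 = 36·H_{36}.
H_{36} = 4.17456, so E[T] = 150.28413.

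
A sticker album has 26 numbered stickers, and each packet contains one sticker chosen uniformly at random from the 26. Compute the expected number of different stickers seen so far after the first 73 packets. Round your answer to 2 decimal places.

24.52

For each sticker, P(seen in 73 packets) = 1 - (25/26)^73 = 0.943.
By linearity of expectation, E[distinct seen] = 26·(1 - (25/26)^73) = 24.516.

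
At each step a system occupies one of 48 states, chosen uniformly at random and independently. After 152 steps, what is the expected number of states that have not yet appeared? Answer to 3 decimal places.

1.956

For each state, P(unseen after 152) = (47/48)^152 = 0.0408.
By linearity of expectation, E[unseen] = 48·(47/48)^152 = 1.9564.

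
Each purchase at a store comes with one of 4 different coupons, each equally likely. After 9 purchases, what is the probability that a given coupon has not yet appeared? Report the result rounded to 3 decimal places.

0.075

On each purchase the fixed coupon fails to appear with probability 3/4.
P(still missing after 9) = (3/4)^9 = 0.0751.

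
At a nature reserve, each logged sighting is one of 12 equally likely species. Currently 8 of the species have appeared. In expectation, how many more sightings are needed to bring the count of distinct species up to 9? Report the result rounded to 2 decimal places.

3.00

With k distinct species already seen, the next new one takes an expected 12/(12-k) sightings.
Only the k = 8 term is needed: E = 12/4 = 3.000.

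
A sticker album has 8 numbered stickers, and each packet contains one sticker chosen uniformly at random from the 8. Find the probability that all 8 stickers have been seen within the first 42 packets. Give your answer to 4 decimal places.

By inclusion–exclusion over which stickers are missing,
P(all seen) = Σ_{j=0}^{8} (-1)^j C(8,j)((8-j)/8)^42
= 1.00000 - 0.02934 + 0.00016 - 0.00000 + 0.00000 - 0.00000 + 0.00000 - 0.00000 + 0.00000
= 0.97082.

0.9708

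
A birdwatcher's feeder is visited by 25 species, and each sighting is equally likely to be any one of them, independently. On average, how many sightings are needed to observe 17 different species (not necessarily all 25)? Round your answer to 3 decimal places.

Going from k to k+1 distinct takes a geometric number of sightings with mean 25/(25-k).
Sum over k = 0,...,16: E = 25/25 + 25/24 + 25/23 + ... + 25/10 + 25/9 = 27.4525.

27.453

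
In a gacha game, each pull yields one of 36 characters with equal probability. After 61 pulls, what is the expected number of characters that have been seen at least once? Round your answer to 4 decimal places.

29.5434

For each character, P(seen in 61 pulls) = 1 - (35/36)^61 = 0.82065.
By linearity of expectation, E[distinct seen] = 36·(1 - (35/36)^61) = 29.54345.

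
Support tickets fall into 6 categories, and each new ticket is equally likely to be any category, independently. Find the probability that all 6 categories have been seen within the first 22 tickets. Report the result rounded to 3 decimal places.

By inclusion–exclusion over which categories are missing,
P(all seen) = Σ_{j=0}^{6} (-1)^j C(6,j)((6-j)/6)^22
= 1.0000 - 0.1087 + 0.0020 - 0.0000 + 0.0000 - 0.0000 + 0.0000
= 0.8933.

0.893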